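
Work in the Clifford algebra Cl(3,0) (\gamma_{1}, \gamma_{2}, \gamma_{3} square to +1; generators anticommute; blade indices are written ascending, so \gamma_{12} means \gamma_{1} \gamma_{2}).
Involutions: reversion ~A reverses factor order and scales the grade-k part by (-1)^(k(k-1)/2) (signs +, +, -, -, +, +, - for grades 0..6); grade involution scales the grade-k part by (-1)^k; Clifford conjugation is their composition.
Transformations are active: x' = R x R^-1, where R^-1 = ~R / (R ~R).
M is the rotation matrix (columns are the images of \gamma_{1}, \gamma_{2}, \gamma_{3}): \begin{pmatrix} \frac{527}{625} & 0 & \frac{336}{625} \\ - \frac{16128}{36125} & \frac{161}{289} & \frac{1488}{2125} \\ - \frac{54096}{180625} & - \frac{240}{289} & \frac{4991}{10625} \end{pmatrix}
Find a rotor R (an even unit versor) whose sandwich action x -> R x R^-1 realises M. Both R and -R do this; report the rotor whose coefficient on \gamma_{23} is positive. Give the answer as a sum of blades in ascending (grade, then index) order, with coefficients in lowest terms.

Method: write R = a + b12*\gamma_{12} + b13*\gamma_{13} + b23*\gamma_{23} with a^2 + b12^2 + b13^2 + b23^2 = 1 (so R^-1 = ~R). Expanding the columns R e_j ~R gives tr M = 4a^2 - 1 and, from the antisymmetric part, M21 - M12 = -4a*b12, M13 - M31 = 4a*b13, M32 - M23 = -4a*b23.
Here tr M = \frac{13511}{7225}, so a^2 = (1 + tr M)/4 = \frac{5184}{7225} and a = ±\frac{72}{85}. Taking a = \frac{72}{85}: M21 - M12 = -\frac{16128}{36125}, M13 - M31 = \frac{6048}{7225}, M32 - M23 = -\frac{55296}{36125}, giving b12 = \frac{56}{425}, b13 = \frac{21}{85}, b23 = \frac{192}{425}, i.e. R = \frac{72}{85} + \frac{56}{425} \gamma_{12} + \frac{21}{85} \gamma_{13} + \frac{192}{425} \gamma_{23}.
Its \gamma_{23} coefficient is already positive.
Answer: \frac{72}{85} + \frac{56}{425} \gamma_{12} + \frac{21}{85} \gamma_{13} + \frac{192}{425} \gamma_{23}. Uniqueness: Spin(3) -> SO(3) maps R and -R to the same rotation of trace \frac{13511}{7225}; fixing the sign of the \gamma_{23} coefficient removes the ambiguity.


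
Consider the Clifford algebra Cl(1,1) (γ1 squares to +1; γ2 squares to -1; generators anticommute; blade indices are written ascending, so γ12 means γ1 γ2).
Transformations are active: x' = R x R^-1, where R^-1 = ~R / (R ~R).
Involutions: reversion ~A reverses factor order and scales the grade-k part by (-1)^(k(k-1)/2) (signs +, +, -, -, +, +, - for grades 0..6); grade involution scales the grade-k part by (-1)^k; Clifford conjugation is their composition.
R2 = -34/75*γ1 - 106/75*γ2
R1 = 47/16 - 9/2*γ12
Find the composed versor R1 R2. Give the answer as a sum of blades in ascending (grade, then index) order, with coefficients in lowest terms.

Distribute over the terms of R1 (each basis-blade product reordered to ascending indices, repeated generators contracted through their squares):
(47/16) R2 = -799/600*γ1 - 2491/600*γ2
(-9/2*γ12) R2 = -159/25*γ1 - 51/25*γ2
Summing the partial products and collecting blades:
Answer: -923/120*γ1 - 743/120*γ2


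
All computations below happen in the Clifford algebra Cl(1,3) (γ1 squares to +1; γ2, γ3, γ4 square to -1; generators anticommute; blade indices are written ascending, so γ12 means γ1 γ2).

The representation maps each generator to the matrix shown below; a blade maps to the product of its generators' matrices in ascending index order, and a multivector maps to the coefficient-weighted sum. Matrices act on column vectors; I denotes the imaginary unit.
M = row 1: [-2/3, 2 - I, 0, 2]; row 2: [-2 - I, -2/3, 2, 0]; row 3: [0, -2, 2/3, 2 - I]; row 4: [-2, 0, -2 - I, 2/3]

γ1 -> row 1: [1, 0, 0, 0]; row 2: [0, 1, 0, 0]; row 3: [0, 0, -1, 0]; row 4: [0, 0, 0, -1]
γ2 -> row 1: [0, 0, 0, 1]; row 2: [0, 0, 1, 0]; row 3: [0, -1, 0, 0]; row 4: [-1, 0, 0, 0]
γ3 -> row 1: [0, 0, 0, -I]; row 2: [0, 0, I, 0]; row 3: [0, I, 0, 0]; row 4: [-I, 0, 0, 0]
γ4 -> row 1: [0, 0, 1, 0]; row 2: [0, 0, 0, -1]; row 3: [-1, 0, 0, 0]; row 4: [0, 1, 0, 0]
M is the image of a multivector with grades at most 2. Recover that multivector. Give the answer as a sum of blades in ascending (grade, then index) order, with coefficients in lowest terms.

Method: the blade images are trace-orthogonal — tr(rho(e_A) rho(e_B)^-1) = 4 if A = B and 0 otherwise — and rho(e_A)^-1 = (e_A)^2 * rho(e_A) with (e_A)^2 = +1 or -1, so the coefficient of e_A in the preimage is (e_A)^2 * tr(M rho(e_A))/4.
Nonzero projections over blades of grade <= 2: γ1: (γ1)^2 = +1, tr(M rho(γ1)) = -8/3, coefficient -2/3; γ2: (γ2)^2 = -1, tr(M rho(γ2)) = -8, coefficient 2; γ24: (γ24)^2 = -1, tr(M rho(γ24)) = -8, coefficient 2; γ34: (γ34)^2 = -1, tr(M rho(γ34)) = -4, coefficient 1. Every other blade of grade <= 2 projects to 0.
Answer: -2/3*γ1 + 2*γ2 + 2*γ24 + γ34


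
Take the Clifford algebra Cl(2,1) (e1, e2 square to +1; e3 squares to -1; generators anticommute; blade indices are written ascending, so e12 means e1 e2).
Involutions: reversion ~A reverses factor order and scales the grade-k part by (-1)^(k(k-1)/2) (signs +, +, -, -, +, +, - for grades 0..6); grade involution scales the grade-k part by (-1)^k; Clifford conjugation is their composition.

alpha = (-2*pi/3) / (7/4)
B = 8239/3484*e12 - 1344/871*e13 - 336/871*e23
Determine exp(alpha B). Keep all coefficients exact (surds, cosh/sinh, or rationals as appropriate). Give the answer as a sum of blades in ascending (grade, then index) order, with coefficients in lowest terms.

B^2 term by term: the squares give (8239/3484)^2*(e12)^2 + (-1344/871)^2*(e13)^2 + (-336/871)^2*(e23)^2 = 67881121/12138256*(-1) + 1806336/758641*(+1) + 112896/758641*(+1) = -49/16 (each basis 2-blade squares to minus the product of its generators' squares); cross terms between blades sharing an index anticommute and cancel. So B^2 = -49/16.
B^2 = -49/16 — the negative square puts this in the circular regime; l = 7/4, alpha*l = -2*pi/3, so exp(alpha B) = cos(-2*pi/3) + (sin(-2*pi/3)/(7/4))*B = -1/2 + (-2*sqrt(3)/7)*B.
Answer: -1/2 - 1177*sqrt(3)/1742*e12 + 384*sqrt(3)/871*e13 + 96*sqrt(3)/871*e23


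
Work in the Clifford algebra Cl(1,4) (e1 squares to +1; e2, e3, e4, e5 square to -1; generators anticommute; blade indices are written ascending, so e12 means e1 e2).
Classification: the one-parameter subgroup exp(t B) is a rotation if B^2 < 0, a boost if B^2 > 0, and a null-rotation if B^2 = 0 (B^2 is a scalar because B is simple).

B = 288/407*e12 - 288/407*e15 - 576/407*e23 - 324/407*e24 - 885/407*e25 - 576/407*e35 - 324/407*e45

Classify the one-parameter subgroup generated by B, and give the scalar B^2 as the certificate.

B^2 term by term: the squares give (288/407)^2*(e12)^2 + (-288/407)^2*(e15)^2 + (-576/407)^2*(e23)^2 + (-324/407)^2*(e24)^2 + (-885/407)^2*(e25)^2 + (-576/407)^2*(e35)^2 + (-324/407)^2*(e45)^2 = 82944/165649*(+1) + 82944/165649*(+1) + 331776/165649*(-1) + 104976/165649*(-1) + 783225/165649*(-1) + 331776/165649*(-1) + 104976/165649*(-1) = -9 (each basis 2-blade squares to minus the product of its generators' squares); cross terms between blades sharing an index anticommute and cancel; the commuting (index-disjoint) pairs give grade-4 terms 2*c*c'*(blade product), which cancel blade by blade — e1235: -331776/165649 + 331776/165649 = 0; e1245: -186624/165649 + 186624/165649 = 0; e2345: 373248/165649 - 373248/165649 = 0 — confirming B is simple. So B^2 = -9.
Answer: rotation, certificate B^2 = -9. Note: conjugating B changes its blade decomposition but never the scalar B^2 = -9, whose sign settles the classification.


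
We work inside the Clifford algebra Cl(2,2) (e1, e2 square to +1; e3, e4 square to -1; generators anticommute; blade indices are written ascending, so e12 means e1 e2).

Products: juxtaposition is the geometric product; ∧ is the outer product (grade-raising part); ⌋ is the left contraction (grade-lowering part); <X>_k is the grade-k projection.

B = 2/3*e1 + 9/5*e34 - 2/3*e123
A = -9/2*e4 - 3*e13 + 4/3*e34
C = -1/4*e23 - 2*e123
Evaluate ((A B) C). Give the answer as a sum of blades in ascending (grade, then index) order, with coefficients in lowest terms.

step 1: -12/5 - 2*e2 - 61/10*e3 + 42/5*e14 - 8/9*e124 + 8/9*e134 - 3*e1234
step 2: 61/40*e2 + 1/2*e3 - 6*e4 - 61/5*e12 - 4*e13 + 3/4*e14 + 3/5*e23 - 16/9*e24 + 16/9*e34 + 24/5*e123 - 2/9*e124 + 2/9*e134 + 84/5*e234 - 21/10*e1234
Answer: 61/40*e2 + 1/2*e3 - 6*e4 - 61/5*e12 - 4*e13 + 3/4*e14 + 3/5*e23 - 16/9*e24 + 16/9*e34 + 24/5*e123 - 2/9*e124 + 2/9*e134 + 84/5*e234 - 21/10*e1234


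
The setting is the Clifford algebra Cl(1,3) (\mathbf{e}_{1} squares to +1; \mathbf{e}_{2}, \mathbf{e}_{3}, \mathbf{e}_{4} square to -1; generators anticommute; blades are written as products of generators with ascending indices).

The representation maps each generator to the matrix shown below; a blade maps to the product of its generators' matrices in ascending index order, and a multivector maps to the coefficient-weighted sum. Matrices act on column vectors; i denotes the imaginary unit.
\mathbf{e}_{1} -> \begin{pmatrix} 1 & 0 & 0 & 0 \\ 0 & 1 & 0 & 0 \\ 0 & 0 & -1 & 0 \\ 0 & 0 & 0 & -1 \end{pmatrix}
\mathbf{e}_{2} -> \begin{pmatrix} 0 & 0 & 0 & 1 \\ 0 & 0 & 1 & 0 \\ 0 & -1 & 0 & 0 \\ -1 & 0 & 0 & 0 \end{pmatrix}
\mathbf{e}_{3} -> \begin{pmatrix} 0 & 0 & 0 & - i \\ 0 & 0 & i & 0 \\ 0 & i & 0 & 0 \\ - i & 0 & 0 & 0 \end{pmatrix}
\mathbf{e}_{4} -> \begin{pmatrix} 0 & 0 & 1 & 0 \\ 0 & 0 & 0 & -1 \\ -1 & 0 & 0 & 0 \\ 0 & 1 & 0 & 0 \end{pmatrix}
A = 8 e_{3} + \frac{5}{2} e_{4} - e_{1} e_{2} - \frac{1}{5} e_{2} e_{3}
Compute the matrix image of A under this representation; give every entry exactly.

Bivector images (products of the table entries): rho(e_{1} e_{2}) = rho(\mathbf{e}_{1})rho(\mathbf{e}_{2}) = \begin{pmatrix} 0 & 0 & 0 & 1 \\ 0 & 0 & 1 & 0 \\ 0 & 1 & 0 & 0 \\ 1 & 0 & 0 & 0 \end{pmatrix}; rho(e_{2} e_{3}) = rho(\mathbf{e}_{2})rho(\mathbf{e}_{3}) = \begin{pmatrix} - i & 0 & 0 & 0 \\ 0 & i & 0 & 0 \\ 0 & 0 & - i & 0 \\ 0 & 0 & 0 & i \end{pmatrix}.
M = (8)*rho(e_{3}) + (\frac{5}{2})*rho(e_{4}) + (-1)*rho(e_{1} e_{2}) + (-\frac{1}{5})*rho(e_{2} e_{3}), summed entrywise:
Answer: \begin{pmatrix} \frac{i}{5} & 0 & \frac{5}{2} & -1 - 8 i \\ 0 & - \frac{i}{5} & -1 + 8 i & - \frac{5}{2} \\ - \frac{5}{2} & -1 + 8 i & \frac{i}{5} & 0 \\ -1 - 8 i & \frac{5}{2} & 0 & - \frac{i}{5} \end{pmatrix}


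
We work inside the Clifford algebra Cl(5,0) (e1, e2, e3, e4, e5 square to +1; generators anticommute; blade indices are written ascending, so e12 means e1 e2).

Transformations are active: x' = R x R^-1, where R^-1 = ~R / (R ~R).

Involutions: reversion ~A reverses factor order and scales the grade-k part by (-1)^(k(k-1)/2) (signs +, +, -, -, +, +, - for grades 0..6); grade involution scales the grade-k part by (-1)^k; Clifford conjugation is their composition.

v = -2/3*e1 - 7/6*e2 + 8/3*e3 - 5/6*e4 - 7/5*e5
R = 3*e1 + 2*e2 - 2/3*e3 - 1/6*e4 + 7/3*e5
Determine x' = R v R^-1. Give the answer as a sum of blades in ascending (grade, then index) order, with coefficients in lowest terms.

~R = 3*e1 + 2*e2 - 2/3*e3 - 1/6*e4 + 7/3*e5, and R ~R = 227/12, so R^-1 = ~R / (227/12).
R v = -1663/180 - 13/6*e12 + 68/9*e13 - 47/18*e14 - 119/45*e15 + 41/9*e23 - 67/36*e24 - 7/90*e25 + e34 - 238/45*e35 + 98/45*e45
Answer: -7708/3405*e1 - 5359/6810*e2 - 20588/10215*e3 + 20351/20430*e4 - 8981/10215*e5


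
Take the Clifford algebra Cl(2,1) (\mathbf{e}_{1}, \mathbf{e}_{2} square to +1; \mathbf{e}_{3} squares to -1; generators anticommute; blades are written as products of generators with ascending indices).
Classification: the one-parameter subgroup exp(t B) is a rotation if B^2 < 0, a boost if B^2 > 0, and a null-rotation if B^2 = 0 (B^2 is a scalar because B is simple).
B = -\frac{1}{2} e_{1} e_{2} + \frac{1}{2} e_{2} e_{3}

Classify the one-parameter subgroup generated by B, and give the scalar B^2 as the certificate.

B^2 term by term: the squares give (-\frac{1}{2})^2*(e_{1} e_{2})^2 + (\frac{1}{2})^2*(e_{2} e_{3})^2 = \frac{1}{4}*(-1) + \frac{1}{4}*(+1) = 0 (each basis 2-blade squares to minus the product of its generators' squares); cross terms between blades sharing an index anticommute and cancel. So B^2 = 0.
Answer: null-rotation, certificate B^2 = 0. One invariant decides it: the square 0 survives every conjugation, and its sign is exactly the classification.


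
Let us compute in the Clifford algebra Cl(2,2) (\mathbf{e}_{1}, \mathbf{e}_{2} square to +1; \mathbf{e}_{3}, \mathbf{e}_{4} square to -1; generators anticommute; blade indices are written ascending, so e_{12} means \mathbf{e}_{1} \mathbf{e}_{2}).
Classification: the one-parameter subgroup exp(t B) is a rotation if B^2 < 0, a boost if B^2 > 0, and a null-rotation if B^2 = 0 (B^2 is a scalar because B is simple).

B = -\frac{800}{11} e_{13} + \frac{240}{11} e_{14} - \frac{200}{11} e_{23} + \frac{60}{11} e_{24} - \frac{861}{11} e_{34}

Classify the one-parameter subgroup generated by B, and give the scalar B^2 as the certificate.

B^2 term by term: the squares give (-\frac{800}{11})^2*(e_{13})^2 + (\frac{240}{11})^2*(e_{14})^2 + (-\frac{200}{11})^2*(e_{23})^2 + (\frac{60}{11})^2*(e_{24})^2 + (-\frac{861}{11})^2*(e_{34})^2 = \frac{640000}{121}*(+1) + \frac{57600}{121}*(+1) + \frac{40000}{121}*(+1) + \frac{3600}{121}*(+1) + \frac{741321}{121}*(-1) = -1 (each basis 2-blade squares to minus the product of its generators' squares); cross terms between blades sharing an index anticommute and cancel; the commuting (index-disjoint) pairs give grade-4 terms 2*c*c'*(blade product), which cancel blade by blade — e_{1234}: \frac{96000}{121} - \frac{96000}{121} = 0 — confirming B is simple. So B^2 = -1.
Answer: rotation, certificate B^2 = -1. The scalar -1 is the complete invariant here: its sign names the subgroup type.


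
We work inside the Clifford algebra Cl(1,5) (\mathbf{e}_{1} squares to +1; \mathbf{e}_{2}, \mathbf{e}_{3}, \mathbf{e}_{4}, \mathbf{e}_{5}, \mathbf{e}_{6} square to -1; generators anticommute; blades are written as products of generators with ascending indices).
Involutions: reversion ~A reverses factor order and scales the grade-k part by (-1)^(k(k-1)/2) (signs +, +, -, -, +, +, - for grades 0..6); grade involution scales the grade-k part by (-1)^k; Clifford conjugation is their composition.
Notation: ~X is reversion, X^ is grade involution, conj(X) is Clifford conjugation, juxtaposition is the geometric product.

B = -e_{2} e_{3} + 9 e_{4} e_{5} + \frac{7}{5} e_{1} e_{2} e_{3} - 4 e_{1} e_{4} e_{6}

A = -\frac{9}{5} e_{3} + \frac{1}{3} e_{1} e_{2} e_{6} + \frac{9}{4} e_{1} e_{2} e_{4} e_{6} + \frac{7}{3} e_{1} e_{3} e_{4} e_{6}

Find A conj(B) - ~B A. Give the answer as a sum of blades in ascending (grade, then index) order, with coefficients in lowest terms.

first term: -\frac{54}{5} e_{2} - \frac{28}{3} e_{3} + \frac{63}{25} e_{1} e_{2} - \frac{4}{3} e_{2} e_{4} - \frac{7}{15} e_{3} e_{6} - \frac{1}{3} e_{1} e_{3} e_{6} - \frac{49}{15} e_{2} e_{4} e_{6} + \frac{81}{5} e_{3} e_{4} e_{5} + \frac{63}{20} e_{3} e_{4} e_{6} + \frac{7}{3} e_{1} e_{2} e_{4} e_{6} + \frac{81}{4} e_{1} e_{2} e_{5} e_{6} - \frac{189}{20} e_{1} e_{3} e_{4} e_{6} + 21 e_{1} e_{3} e_{5} e_{6} - 3 e_{1} e_{2} e_{4} e_{5} e_{6}
second term: -\frac{36}{5} e_{2} - \frac{28}{3} e_{3} - \frac{63}{25} e_{1} e_{2} - \frac{4}{3} e_{2} e_{4} - \frac{7}{15} e_{3} e_{6} + \frac{1}{3} e_{1} e_{3} e_{6} + \frac{49}{15} e_{2} e_{4} e_{6} + \frac{81}{5} e_{3} e_{4} e_{5} - \frac{63}{20} e_{3} e_{4} e_{6} - \frac{7}{3} e_{1} e_{2} e_{4} e_{6} - \frac{81}{4} e_{1} e_{2} e_{5} e_{6} - \frac{99}{20} e_{1} e_{3} e_{4} e_{6} - 21 e_{1} e_{3} e_{5} e_{6} - 3 e_{1} e_{2} e_{4} e_{5} e_{6}
Answer: -\frac{18}{5} e_{2} + \frac{126}{25} e_{1} e_{2} - \frac{2}{3} e_{1} e_{3} e_{6} - \frac{98}{15} e_{2} e_{4} e_{6} + \frac{63}{10} e_{3} e_{4} e_{6} + \frac{14}{3} e_{1} e_{2} e_{4} e_{6} + \frac{81}{2} e_{1} e_{2} e_{5} e_{6} - \frac{9}{2} e_{1} e_{3} e_{4} e_{6} + 42 e_{1} e_{3} e_{5} e_{6}


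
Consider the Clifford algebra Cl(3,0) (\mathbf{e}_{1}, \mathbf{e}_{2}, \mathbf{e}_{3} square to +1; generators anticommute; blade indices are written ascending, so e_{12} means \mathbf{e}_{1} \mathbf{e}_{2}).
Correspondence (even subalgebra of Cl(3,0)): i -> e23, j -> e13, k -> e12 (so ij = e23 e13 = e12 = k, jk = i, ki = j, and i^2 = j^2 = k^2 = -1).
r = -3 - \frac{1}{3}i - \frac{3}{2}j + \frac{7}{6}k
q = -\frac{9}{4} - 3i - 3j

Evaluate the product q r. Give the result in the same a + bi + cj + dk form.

In blades: q = -\frac{9}{4} - 3 e_{13} - 3 e_{23}, r = -3 + \frac{7}{6} e_{12} - \frac{3}{2} e_{13} - \frac{1}{3} e_{23}.
Distribute q over r term by term (generator squares from the signature, products reordered to ascending indices): (-\frac{9}{4})*r = \frac{27}{4} - \frac{21}{8} e_{12} + \frac{27}{8} e_{13} + \frac{3}{4} e_{23}; (-3 e_{13})*r = -\frac{9}{2} - e_{12} + 9 e_{13} - \frac{7}{2} e_{23}; (-3 e_{23})*r = -1 + \frac{9}{2} e_{12} + \frac{7}{2} e_{13} + 9 e_{23}.
Sum: \frac{5}{4} + \frac{7}{8} e_{12} + \frac{127}{8} e_{13} + \frac{25}{4} e_{23}; translating back through the correspondence:
Answer: \frac{5}{4} + \frac{25}{4}i + \frac{127}{8}j + \frac{7}{8}k


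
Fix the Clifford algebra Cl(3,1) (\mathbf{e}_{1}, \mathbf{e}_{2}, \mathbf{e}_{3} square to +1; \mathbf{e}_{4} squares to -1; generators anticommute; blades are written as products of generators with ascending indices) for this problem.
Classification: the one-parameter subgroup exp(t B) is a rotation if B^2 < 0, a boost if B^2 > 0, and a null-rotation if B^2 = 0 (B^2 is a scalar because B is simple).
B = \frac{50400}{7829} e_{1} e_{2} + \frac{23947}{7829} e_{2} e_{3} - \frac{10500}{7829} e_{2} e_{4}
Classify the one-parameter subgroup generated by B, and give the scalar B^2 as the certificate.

B^2 term by term: the squares give (\frac{50400}{7829})^2*(e_{1} e_{2})^2 + (\frac{23947}{7829})^2*(e_{2} e_{3})^2 + (-\frac{10500}{7829})^2*(e_{2} e_{4})^2 = \frac{2540160000}{61293241}*(-1) + \frac{573458809}{61293241}*(-1) + \frac{110250000}{61293241}*(+1) = -49 (each basis 2-blade squares to minus the product of its generators' squares); cross terms between blades sharing an index anticommute and cancel. So B^2 = -49.
Answer: rotation, certificate B^2 = -49. B^2 = -49 is basis-independent, so its sign is the whole story.


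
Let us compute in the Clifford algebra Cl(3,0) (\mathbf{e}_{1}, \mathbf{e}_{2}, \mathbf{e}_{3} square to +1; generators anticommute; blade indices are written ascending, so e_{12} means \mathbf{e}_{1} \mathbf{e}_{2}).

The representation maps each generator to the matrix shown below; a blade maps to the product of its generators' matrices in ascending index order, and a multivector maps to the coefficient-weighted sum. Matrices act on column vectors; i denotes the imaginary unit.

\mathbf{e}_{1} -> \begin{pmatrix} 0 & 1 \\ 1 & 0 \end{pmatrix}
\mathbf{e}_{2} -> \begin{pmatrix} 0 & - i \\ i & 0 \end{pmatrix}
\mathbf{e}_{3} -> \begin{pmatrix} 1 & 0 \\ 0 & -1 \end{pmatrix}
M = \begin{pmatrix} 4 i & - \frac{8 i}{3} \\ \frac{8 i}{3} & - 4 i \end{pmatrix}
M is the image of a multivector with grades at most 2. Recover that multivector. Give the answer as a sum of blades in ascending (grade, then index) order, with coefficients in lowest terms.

Method: 1, rho(e_{1}), rho(e_{2}), rho(e_{3}) form a trace-orthogonal basis of the 2x2 complex matrices (tr(X Y) = 2 if X = Y, else 0), so M = m0*1 + m1*rho(e_{1}) + m2*rho(e_{2}) + m3*rho(e_{3}) with m0 = tr(M)/2 = 0, m1 = tr(M rho(e_{1}))/2 = 0, m2 = tr(M rho(e_{2}))/2 = \frac{8}{3}, m3 = tr(M rho(e_{3}))/2 = 4 i.
Multiplying table entries, the bivector images are rho(e_{12}) = i*rho(e_{3}), rho(e_{13}) = -i*rho(e_{2}), rho(e_{23}) = i*rho(e_{1}); with real blade coefficients the real parts of m0..m3 are the coefficients of 1, e_{1}, e_{2}, e_{3} and the imaginary parts give the bivectors (e_{23}: Im m1, e_{13}: -Im m2, e_{12}: Im m3).
Answer: \frac{8}{3} e_{2} + 4 e_{12}


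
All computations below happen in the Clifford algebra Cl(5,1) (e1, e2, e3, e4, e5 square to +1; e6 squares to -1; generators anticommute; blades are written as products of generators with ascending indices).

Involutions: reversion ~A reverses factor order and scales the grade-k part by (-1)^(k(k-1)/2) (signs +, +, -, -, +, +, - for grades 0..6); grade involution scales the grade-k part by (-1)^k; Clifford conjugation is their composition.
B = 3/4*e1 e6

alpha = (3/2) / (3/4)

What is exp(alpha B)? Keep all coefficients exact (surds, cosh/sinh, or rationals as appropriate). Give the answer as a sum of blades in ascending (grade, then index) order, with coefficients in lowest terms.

B^2 = (3/4)^2*(e1 e6)^2 = 9/16*(+1) = 9/16 (a basis 2-blade squares to minus the product of its generators' squares).
B^2 = 9/16 — the series telescopes hyperbolically here: l = 3/4, alpha*l = 3/2, so exp(alpha B) = cosh(3/2) + (sinh(3/2)/(3/4))*B = cosh(3/2) + (4*sinh(3/2)/3)*B.
Answer: cosh(3/2) + sinh(3/2)*e1 e6


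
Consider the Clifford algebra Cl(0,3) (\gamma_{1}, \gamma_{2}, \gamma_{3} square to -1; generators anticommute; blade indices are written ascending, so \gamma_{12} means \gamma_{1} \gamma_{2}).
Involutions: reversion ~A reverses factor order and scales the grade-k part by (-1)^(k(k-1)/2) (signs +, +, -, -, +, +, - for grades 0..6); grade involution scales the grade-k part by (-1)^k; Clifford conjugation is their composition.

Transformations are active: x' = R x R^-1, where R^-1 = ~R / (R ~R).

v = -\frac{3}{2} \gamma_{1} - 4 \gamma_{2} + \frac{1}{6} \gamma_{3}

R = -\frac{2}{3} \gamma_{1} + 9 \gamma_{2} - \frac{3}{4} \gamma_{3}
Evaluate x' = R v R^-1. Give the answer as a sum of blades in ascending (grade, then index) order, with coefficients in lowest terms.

~R = -\frac{2}{3} \gamma_{1} + 9 \gamma_{2} - \frac{3}{4} \gamma_{3}, and R ~R = -\frac{11809}{144}, so R^-1 = ~R / (-\frac{11809}{144}).
R v = \frac{281}{8} + \frac{97}{6} \gamma_{12} - \frac{89}{72} \gamma_{13} - \frac{3}{2} \gamma_{23}
Answer: \frac{48915}{23618} \gamma_{1} - \frac{43808}{11809} \gamma_{2} + \frac{33713}{70854} \gamma_{3}


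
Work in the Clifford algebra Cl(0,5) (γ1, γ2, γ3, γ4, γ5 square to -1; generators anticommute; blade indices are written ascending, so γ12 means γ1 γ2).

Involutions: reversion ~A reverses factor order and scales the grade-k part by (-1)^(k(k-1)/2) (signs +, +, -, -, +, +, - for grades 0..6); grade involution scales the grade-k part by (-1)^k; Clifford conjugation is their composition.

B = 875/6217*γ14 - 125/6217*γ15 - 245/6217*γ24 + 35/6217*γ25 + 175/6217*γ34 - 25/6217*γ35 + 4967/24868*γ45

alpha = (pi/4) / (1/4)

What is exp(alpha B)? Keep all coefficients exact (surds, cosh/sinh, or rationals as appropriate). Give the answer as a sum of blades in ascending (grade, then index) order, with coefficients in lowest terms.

B^2 term by term: the squares give (875/6217)^2*(γ14)^2 + (-125/6217)^2*(γ15)^2 + (-245/6217)^2*(γ24)^2 + (35/6217)^2*(γ25)^2 + (175/6217)^2*(γ34)^2 + (-25/6217)^2*(γ35)^2 + (4967/24868)^2*(γ45)^2 = 765625/38651089*(-1) + 15625/38651089*(-1) + 60025/38651089*(-1) + 1225/38651089*(-1) + 30625/38651089*(-1) + 625/38651089*(-1) + 24671089/618417424*(-1) = -1/16 (each basis 2-blade squares to minus the product of its generators' squares); cross terms between blades sharing an index anticommute and cancel; the commuting (index-disjoint) pairs give grade-4 terms 2*c*c'*(blade product), which cancel blade by blade — γ1245: -61250/38651089 + 61250/38651089 = 0; γ1345: 43750/38651089 - 43750/38651089 = 0; γ2345: -12250/38651089 + 12250/38651089 = 0 — confirming B is simple. So B^2 = -1/16.
B^2 = -1/16 — circular case — the even/odd split gives cos and sin: l = 1/4, alpha*l = pi/4, so exp(alpha B) = cos(pi/4) + (sin(pi/4)/(1/4))*B = sqrt(2)/2 + (2*sqrt(2))*B.
Answer: sqrt(2)/2 + 1750*sqrt(2)/6217*γ14 - 250*sqrt(2)/6217*γ15 - 490*sqrt(2)/6217*γ24 + 70*sqrt(2)/6217*γ25 + 350*sqrt(2)/6217*γ34 - 50*sqrt(2)/6217*γ35 + 4967*sqrt(2)/12434*γ45


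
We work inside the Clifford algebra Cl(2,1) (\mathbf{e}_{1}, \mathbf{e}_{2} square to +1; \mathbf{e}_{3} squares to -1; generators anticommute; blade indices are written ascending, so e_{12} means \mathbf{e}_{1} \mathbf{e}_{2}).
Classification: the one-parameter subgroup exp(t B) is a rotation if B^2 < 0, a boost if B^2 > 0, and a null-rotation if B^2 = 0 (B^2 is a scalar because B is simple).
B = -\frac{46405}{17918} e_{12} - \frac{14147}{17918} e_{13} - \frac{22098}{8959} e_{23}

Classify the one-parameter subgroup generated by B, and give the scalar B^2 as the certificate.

B^2 term by term: the squares give (-\frac{46405}{17918})^2*(e_{12})^2 + (-\frac{14147}{17918})^2*(e_{13})^2 + (-\frac{22098}{8959})^2*(e_{23})^2 = \frac{2153424025}{321054724}*(-1) + \frac{200137609}{321054724}*(+1) + \frac{488321604}{80263681}*(+1) = 0 (each basis 2-blade squares to minus the product of its generators' squares); cross terms between blades sharing an index anticommute and cancel. So B^2 = 0.
Answer: null-rotation, certificate B^2 = 0. The invariant at work: B^2 = 0 is unchanged by conjugation, hence its sign classifies the subgroup whatever basis B is written in.


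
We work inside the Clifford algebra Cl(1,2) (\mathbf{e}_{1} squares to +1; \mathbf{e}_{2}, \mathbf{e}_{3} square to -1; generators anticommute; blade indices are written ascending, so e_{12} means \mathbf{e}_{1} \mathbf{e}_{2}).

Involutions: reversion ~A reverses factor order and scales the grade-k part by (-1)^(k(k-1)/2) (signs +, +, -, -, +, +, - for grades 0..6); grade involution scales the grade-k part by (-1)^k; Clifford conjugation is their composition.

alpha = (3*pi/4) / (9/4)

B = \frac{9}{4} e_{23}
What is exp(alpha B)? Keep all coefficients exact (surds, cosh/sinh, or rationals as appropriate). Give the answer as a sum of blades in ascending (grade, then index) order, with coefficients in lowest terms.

B^2 = (\frac{9}{4})^2*(e_{23})^2 = \frac{81}{16}*(-1) = -\frac{81}{16} (a basis 2-blade squares to minus the product of its generators' squares).
B^2 = -\frac{81}{16} — a negative square means the series sums to a rotation: l = \frac{9}{4}, alpha*l = \frac{3 \pi}{4}, so exp(alpha B) = cos(\frac{3 \pi}{4}) + (sin(\frac{3 \pi}{4})/(\frac{9}{4}))*B = - \frac{\sqrt{2}}{2} + (\frac{2 \sqrt{2}}{9})*B.
Answer: - \frac{\sqrt{2}}{2} + \frac{\sqrt{2}}{2} e_{23}


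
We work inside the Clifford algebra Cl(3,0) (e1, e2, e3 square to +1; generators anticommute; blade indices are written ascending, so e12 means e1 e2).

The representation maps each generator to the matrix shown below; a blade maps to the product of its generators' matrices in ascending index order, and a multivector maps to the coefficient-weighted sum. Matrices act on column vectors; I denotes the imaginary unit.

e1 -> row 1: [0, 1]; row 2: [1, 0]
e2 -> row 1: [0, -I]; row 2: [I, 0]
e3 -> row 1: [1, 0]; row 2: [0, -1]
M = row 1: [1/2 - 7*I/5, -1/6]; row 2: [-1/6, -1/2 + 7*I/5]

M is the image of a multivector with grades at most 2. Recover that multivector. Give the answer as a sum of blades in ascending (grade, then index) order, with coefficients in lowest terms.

Method: 1, rho(e1), rho(e2), rho(e3) form a trace-orthogonal basis of the 2x2 complex matrices (tr(X Y) = 2 if X = Y, else 0), so M = m0*1 + m1*rho(e1) + m2*rho(e2) + m3*rho(e3) with m0 = tr(M)/2 = 0, m1 = tr(M rho(e1))/2 = -1/6, m2 = tr(M rho(e2))/2 = 0, m3 = tr(M rho(e3))/2 = 1/2 - 7*I/5.
Multiplying table entries, the bivector images are rho(e12) = I*rho(e3), rho(e13) = -I*rho(e2), rho(e23) = I*rho(e1); with real blade coefficients the real parts of m0..m3 are the coefficients of 1, e1, e2, e3 and the imaginary parts give the bivectors (e23: Im m1, e13: -Im m2, e12: Im m3).
Answer: -1/6*e1 + 1/2*e3 - 7/5*e12


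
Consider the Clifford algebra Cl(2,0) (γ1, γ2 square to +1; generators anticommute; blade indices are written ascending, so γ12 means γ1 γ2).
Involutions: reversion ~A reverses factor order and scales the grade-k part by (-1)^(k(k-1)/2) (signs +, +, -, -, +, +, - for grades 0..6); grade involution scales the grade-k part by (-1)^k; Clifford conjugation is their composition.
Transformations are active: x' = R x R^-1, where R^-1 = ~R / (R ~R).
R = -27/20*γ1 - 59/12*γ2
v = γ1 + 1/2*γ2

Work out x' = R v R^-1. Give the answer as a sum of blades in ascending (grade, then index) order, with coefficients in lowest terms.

~R = -27/20*γ1 - 59/12*γ2, and R ~R = 46793/1800, so R^-1 = ~R / (46793/1800).
R v = -457/120 + 509/120*γ12
Answer: -56569/93586*γ1 + 44011/46793*γ2


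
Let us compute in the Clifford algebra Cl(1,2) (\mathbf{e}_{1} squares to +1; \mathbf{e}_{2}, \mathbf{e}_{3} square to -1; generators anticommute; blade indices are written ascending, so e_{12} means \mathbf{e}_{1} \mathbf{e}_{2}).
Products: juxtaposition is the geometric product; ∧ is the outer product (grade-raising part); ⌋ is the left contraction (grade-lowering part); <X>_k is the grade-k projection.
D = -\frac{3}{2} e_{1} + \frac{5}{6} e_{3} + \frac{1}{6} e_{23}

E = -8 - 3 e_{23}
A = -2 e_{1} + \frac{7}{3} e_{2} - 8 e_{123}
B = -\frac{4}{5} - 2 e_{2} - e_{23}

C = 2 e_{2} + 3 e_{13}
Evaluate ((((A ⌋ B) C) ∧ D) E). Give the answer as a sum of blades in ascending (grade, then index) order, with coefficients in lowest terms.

step 1: \frac{14}{3} + \frac{7}{3} e_{3}
step 2: 7 e_{1} + \frac{28}{3} e_{2} + 14 e_{13} - \frac{14}{3} e_{23}
step 3: 14 e_{12} + \frac{35}{6} e_{13} + \frac{70}{9} e_{23} + \frac{49}{6} e_{123}
step 4: \frac{70}{3} + \frac{49}{2} e_{1} - \frac{259}{2} e_{12} - \frac{14}{3} e_{13} - \frac{560}{9} e_{23} - \frac{196}{3} e_{123}
Answer: \frac{70}{3} + \frac{49}{2} e_{1} - \frac{259}{2} e_{12} - \frac{14}{3} e_{13} - \frac{560}{9} e_{23} - \frac{196}{3} e_{123}


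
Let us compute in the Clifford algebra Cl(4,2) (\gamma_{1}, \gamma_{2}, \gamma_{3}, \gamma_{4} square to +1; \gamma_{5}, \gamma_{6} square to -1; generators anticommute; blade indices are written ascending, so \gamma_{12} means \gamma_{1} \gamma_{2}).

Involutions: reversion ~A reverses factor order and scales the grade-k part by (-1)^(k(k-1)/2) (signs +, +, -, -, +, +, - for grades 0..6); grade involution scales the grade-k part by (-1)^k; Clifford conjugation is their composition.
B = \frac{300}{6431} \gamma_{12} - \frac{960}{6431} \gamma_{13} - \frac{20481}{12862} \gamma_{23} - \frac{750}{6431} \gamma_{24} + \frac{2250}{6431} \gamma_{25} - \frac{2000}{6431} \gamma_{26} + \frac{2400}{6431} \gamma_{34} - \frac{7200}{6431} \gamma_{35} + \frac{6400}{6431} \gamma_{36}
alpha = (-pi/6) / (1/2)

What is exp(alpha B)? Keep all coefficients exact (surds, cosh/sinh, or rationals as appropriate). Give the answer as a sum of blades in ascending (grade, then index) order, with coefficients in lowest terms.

B^2 term by term: the squares give (\frac{300}{6431})^2*(\gamma_{12})^2 + (-\frac{960}{6431})^2*(\gamma_{13})^2 + (-\frac{20481}{12862})^2*(\gamma_{23})^2 + (-\frac{750}{6431})^2*(\gamma_{24})^2 + (\frac{2250}{6431})^2*(\gamma_{25})^2 + (-\frac{2000}{6431})^2*(\gamma_{26})^2 + (\frac{2400}{6431})^2*(\gamma_{34})^2 + (-\frac{7200}{6431})^2*(\gamma_{35})^2 + (\frac{6400}{6431})^2*(\gamma_{36})^2 = \frac{90000}{41357761}*(-1) + \frac{921600}{41357761}*(-1) + \frac{419471361}{165431044}*(-1) + \frac{562500}{41357761}*(-1) + \frac{5062500}{41357761}*(+1) + \frac{4000000}{41357761}*(+1) + \frac{5760000}{41357761}*(-1) + \frac{51840000}{41357761}*(+1) + \frac{40960000}{41357761}*(+1) = -\frac{1}{4} (each basis 2-blade squares to minus the product of its generators' squares); cross terms between blades sharing an index anticommute and cancel; the commuting (index-disjoint) pairs give grade-4 terms 2*c*c'*(blade product), which cancel blade by blade — \gamma_{1234}: \frac{1440000}{41357761} - \frac{1440000}{41357761} = 0; \gamma_{1235}: -\frac{4320000}{41357761} + \frac{4320000}{41357761} = 0; \gamma_{1236}: \frac{3840000}{41357761} - \frac{3840000}{41357761} = 0; \gamma_{2345}: -\frac{10800000}{41357761} + \frac{10800000}{41357761} = 0; \gamma_{2346}: \frac{9600000}{41357761} - \frac{9600000}{41357761} = 0; \gamma_{2356}: -\frac{28800000}{41357761} + \frac{28800000}{41357761} = 0 — confirming B is simple. So B^2 = -\frac{1}{4}.
B^2 = -\frac{1}{4} — the negative square puts this in the circular regime; l = \frac{1}{2}, alpha*l = - \frac{\pi}{6}, so exp(alpha B) = cos(- \frac{\pi}{6}) + (sin(- \frac{\pi}{6})/(\frac{1}{2}))*B = \frac{\sqrt{3}}{2} + (-1)*B.
Answer: \frac{\sqrt{3}}{2} - \frac{300}{6431} \gamma_{12} + \frac{960}{6431} \gamma_{13} + \frac{20481}{12862} \gamma_{23} + \frac{750}{6431} \gamma_{24} - \frac{2250}{6431} \gamma_{25} + \frac{2000}{6431} \gamma_{26} - \frac{2400}{6431} \gamma_{34} + \frac{7200}{6431} \gamma_{35} - \frac{6400}{6431} \gamma_{36}


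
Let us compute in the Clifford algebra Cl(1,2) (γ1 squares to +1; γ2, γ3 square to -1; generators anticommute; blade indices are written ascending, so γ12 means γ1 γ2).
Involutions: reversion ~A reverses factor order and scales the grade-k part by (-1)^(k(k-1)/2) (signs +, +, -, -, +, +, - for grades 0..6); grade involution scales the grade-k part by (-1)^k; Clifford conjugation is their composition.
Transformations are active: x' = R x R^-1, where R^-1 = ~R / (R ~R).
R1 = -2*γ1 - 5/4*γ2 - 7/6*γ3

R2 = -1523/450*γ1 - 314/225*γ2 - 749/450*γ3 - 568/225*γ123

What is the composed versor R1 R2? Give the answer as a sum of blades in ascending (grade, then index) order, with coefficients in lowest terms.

Distribute over the terms of R1 (each basis-blade product reordered to ascending indices, repeated generators contracted through their squares):
(-2*γ1) R2 = 1523/225 + 628/225*γ12 + 749/225*γ13 + 1136/225*γ23
(-5/4*γ2) R2 = -157/90 - 1523/360*γ12 + 142/45*γ13 + 749/360*γ23
(-7/6*γ3) R2 = -5243/2700 - 1988/675*γ12 - 10661/2700*γ13 - 1099/675*γ23
Summing the partial products and collecting blades:
Answer: 8323/2700 - 23677/5400*γ12 + 6847/2700*γ13 + 29707/5400*γ23


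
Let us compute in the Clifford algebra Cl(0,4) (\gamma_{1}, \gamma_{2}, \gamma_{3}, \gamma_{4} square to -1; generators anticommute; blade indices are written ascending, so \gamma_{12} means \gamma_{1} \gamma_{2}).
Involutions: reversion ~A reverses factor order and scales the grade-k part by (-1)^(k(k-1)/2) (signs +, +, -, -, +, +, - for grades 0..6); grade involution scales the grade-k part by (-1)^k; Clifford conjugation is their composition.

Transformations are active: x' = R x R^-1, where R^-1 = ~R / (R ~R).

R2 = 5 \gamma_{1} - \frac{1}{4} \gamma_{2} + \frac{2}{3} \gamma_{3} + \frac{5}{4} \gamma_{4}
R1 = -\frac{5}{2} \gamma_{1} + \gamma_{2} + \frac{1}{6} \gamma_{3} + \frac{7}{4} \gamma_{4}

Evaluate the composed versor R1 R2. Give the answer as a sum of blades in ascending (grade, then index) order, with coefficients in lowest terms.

Distribute over the terms of R1 (each basis-blade product reordered to ascending indices, repeated generators contracted through their squares):
(-\frac{5}{2} \gamma_{1}) R2 = \frac{25}{2} + \frac{5}{8} \gamma_{12} - \frac{5}{3} \gamma_{13} - \frac{25}{8} \gamma_{14}
(\gamma_{2}) R2 = \frac{1}{4} - 5 \gamma_{12} + \frac{2}{3} \gamma_{23} + \frac{5}{4} \gamma_{24}
(\frac{1}{6} \gamma_{3}) R2 = -\frac{1}{9} - \frac{5}{6} \gamma_{13} + \frac{1}{24} \gamma_{23} + \frac{5}{24} \gamma_{34}
(\frac{7}{4} \gamma_{4}) R2 = -\frac{35}{16} - \frac{35}{4} \gamma_{14} + \frac{7}{16} \gamma_{24} - \frac{7}{6} \gamma_{34}
Summing the partial products and collecting blades:
Answer: \frac{1505}{144} - \frac{35}{8} \gamma_{12} - \frac{5}{2} \gamma_{13} - \frac{95}{8} \gamma_{14} + \frac{17}{24} \gamma_{23} + \frac{27}{16} \gamma_{24} - \frac{23}{24} \gamma_{34}


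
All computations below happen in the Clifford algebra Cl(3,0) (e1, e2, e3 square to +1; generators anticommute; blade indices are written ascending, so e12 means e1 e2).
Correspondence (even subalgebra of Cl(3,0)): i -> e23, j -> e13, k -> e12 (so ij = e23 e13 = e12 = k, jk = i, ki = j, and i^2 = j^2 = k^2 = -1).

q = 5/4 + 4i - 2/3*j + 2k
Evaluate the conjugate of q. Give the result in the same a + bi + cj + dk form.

In blades: q = 5/4 + 2*e12 - 2/3*e13 + 4*e23.
Quaternion conjugation is reversion on the even subalgebra: the scalar is fixed and every grade-2 blade flips sign, giving 5/4 - 2*e12 + 2/3*e13 - 4*e23; translating back:
Answer: 5/4 - 4i + 2/3*j - 2k


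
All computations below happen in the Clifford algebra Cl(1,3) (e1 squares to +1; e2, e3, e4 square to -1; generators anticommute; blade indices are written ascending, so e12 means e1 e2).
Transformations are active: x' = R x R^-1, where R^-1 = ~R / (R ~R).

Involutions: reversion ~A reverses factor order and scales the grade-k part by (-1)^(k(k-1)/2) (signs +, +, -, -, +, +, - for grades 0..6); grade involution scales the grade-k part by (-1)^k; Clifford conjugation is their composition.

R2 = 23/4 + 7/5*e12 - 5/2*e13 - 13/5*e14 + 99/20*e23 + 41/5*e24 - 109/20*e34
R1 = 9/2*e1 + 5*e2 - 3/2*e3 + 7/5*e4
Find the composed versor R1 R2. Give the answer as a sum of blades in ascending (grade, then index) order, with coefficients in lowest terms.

Distribute over the terms of R1 (each basis-blade product reordered to ascending indices, repeated generators contracted through their squares):
(9/2*e1) R2 = 207/8*e1 + 63/10*e2 - 45/4*e3 - 117/10*e4 + 891/40*e123 + 369/10*e124 - 981/40*e134
(5*e2) R2 = 7*e1 + 115/4*e2 - 99/4*e3 - 41*e4 + 25/2*e123 + 13*e124 - 109/4*e234
(-3/2*e3) R2 = 15/4*e1 - 297/40*e2 - 69/8*e3 - 327/40*e4 - 21/10*e123 - 39/10*e134 + 123/10*e234
(7/5*e4) R2 = -91/25*e1 + 287/25*e2 - 763/100*e3 + 161/20*e4 + 49/25*e124 - 7/2*e134 + 693/100*e234
Summing the partial products and collecting blades:
Answer: 6597/200*e1 + 7821/200*e2 - 10451/200*e3 - 2113/40*e4 + 1307/40*e123 + 2593/50*e124 - 1277/40*e134 - 401/50*e234


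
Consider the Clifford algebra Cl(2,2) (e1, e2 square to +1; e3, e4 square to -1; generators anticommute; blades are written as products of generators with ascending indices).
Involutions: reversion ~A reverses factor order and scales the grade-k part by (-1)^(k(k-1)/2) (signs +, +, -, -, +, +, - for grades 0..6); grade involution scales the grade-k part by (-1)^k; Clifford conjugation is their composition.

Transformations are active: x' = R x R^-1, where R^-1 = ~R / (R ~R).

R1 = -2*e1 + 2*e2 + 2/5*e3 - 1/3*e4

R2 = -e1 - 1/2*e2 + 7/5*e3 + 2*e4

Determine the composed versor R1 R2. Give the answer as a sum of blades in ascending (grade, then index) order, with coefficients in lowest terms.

Distribute over the terms of R1 (each basis-blade product reordered to ascending indices, repeated generators contracted through their squares):
(-2*e1) R2 = 2 + e1 e2 - 14/5*e1 e3 - 4*e1 e4
(2*e2) R2 = -1 + 2*e1 e2 + 14/5*e2 e3 + 4*e2 e4
(2/5*e3) R2 = -14/25 + 2/5*e1 e3 + 1/5*e2 e3 + 4/5*e3 e4
(-1/3*e4) R2 = 2/3 - 1/3*e1 e4 - 1/6*e2 e4 + 7/15*e3 e4
Summing the partial products and collecting blades:
Answer: 83/75 + 3*e1 e2 - 12/5*e1 e3 - 13/3*e1 e4 + 3*e2 e3 + 23/6*e2 e4 + 19/15*e3 e4


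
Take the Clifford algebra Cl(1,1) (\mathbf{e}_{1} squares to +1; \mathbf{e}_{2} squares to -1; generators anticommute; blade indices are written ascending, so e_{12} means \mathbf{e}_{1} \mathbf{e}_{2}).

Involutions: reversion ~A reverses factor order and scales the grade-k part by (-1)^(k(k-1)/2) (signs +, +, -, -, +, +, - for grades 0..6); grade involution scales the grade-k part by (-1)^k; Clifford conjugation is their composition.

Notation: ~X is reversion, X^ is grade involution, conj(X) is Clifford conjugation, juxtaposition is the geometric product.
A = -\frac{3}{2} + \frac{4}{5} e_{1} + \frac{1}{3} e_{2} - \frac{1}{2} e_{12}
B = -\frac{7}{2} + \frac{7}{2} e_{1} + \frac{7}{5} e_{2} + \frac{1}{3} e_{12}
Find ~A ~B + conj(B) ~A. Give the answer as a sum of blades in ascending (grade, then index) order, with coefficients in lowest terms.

first term: \frac{89}{12} - \frac{319}{36} e_{1} - \frac{317}{60} e_{2} - \frac{389}{300} e_{12}
second term: \frac{11}{4} + \frac{67}{36} e_{1} - \frac{11}{20} e_{2} - \frac{389}{300} e_{12}
Answer: \frac{61}{6} - 7 e_{1} - \frac{35}{6} e_{2} - \frac{389}{150} e_{12}


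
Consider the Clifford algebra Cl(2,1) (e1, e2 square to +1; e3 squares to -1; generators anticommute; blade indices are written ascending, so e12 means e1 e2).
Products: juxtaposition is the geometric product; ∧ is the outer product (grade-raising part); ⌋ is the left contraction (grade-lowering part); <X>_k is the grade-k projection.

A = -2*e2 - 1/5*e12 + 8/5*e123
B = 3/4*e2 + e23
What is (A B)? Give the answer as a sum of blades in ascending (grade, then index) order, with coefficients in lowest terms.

step 1: -3/2 + 29/20*e1 - 2*e3 - 7/5*e13
Answer: -3/2 + 29/20*e1 - 2*e3 - 7/5*e13
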